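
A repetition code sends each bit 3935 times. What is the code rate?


Rate = k/n = 1/3935

1/3935


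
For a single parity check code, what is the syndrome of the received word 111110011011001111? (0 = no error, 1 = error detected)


Syndrome = XOR of all bits = 1 XOR 1 XOR 1 XOR 1 XOR 1 XOR 0 XOR 0 XOR 1 XOR 1 XOR 0 XOR 1 XOR 1 XOR 0 XOR 0 XOR 1 XOR 1 XOR 1 XOR 1 = 1

1


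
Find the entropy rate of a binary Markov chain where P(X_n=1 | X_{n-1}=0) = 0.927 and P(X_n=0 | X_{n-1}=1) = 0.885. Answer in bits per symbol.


Stationary distribution: pi_0 = p10/(p01+p10) = 0.4884, pi_1 = 0.5116. Entropy rate H' = pi_0*H(p01) + pi_1*H(p10) = 0.4884*0.377 + 0.5116*0.5148 = 0.4475

0.4475 bits/symbol


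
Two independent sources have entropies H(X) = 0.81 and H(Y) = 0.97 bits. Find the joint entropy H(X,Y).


For independent variables, H(X,Y) = H(X) + H(Y) = 0.81 + 0.97 = 1.78

1.78 bits


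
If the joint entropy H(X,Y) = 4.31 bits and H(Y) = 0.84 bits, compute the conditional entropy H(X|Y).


H(X|Y) = H(X,Y) - H(Y) = 4.31 - 0.84 = 3.47

3.47 bits


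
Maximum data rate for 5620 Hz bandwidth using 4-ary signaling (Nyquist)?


Rate = 2 * B * log2(M) = 2 * 5620 * 2.0 = 22480.0

22480.0 bps


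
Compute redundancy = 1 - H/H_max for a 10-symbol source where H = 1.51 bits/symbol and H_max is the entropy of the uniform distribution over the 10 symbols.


H_max = log2(K) = log2(10) = 3.3219 bits/symbol. Redundancy = 1 - H/H_max = 1 - 1.51/3.3219 = 1 - 0.4546 = 0.5454

0.5454


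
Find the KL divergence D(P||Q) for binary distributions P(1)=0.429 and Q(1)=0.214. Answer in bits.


KL = p*log2(p/q) + (1-p)*log2((1-p)/(1-q)) = 0.429*log2(0.429/0.214) + 0.571*log2(0.571/0.786) = 0.1672

0.1672 bits


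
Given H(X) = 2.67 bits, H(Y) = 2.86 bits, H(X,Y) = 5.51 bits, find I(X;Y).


I(X;Y) = H(X) + H(Y) - H(X,Y) = 2.67 + 2.86 - 5.51 = 0.02

0.02 bits


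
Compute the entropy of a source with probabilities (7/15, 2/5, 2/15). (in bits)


H = -sum(p_i * log2(p_i)). Terms: -(7/15)*log2(7/15) = 0.513117; -(2/5)*log2(2/5) = 0.528771; -(2/15)*log2(2/15) = 0.387585. H = 0.513117 + 0.528771 + 0.387585 = 1.4295

1.4295 bits


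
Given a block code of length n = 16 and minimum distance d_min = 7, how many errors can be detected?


Detection capability = d_min - 1 = 7 - 1 = 6

6 errors


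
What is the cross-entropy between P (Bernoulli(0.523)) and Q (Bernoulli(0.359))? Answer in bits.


H(P,Q) = -p*log2(q) - (1-p)*log2(1-q). -0.523*log2(0.359) = 0.772965; -0.477*log2(0.641) = 0.306045. H(P,Q) = 0.772965 + 0.306045 = 1.079

1.079 bits


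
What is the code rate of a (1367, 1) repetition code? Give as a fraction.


Rate = k/n = 1/1367

1/1367


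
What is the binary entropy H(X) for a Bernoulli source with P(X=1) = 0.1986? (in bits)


H = -p*log2(p) - (1-p)*log2(1-p). -0.1986*log2(0.1986) = 0.463148; -0.8014*log2(0.8014) = 0.255972. H = 0.463148 + 0.255972 = 0.7191

0.7191 bits


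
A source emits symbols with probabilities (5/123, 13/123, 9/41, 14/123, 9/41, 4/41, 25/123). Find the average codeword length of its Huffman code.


Huffman construction (repeatedly merge the two least-probable nodes; each merge adds 1 bit to every symbol beneath it): 5/123 + 4/41 = 17/123; 13/123 + 14/123 = 9/41; 17/123 + 25/123 = 14/41; 9/41 + 9/41 = 18/41; 9/41 + 14/41 = 23/41; 18/41 + 23/41 = 1. Resulting codeword lengths (in the order the probabilities were given): (4, 3, 2, 3, 2, 4, 3). L_avg = sum(p_i * l_i) = 5/123*4 + 13/123*3 + 9/41*2 + 14/123*3 + 9/41*2 + 4/41*4 + 25/123*3 = 332/123 = 2.6992

2.6992 bits


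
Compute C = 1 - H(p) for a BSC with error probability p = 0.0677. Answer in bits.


H(p) = -p*log2(p) - (1-p)*log2(1-p) = -0.0677*log2(0.0677) - 0.9323*log2(0.9323) = 0.262994 + 0.094287 = 0.3573. C = 1 - H(p) = 1 - 0.3573 = 0.6427

0.6427 bits


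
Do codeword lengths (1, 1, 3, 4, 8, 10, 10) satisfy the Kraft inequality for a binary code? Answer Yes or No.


Kraft sum = sum(2^(-l_i)) = 1.1934, need <= 1. Result: violated (a binary prefix-free code with these lengths cannot exist)

No


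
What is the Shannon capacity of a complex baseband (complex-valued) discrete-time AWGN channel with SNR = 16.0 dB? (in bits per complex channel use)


SNR_linear = 10^(16.0/10) = 39.8107; C = log2(1 + SNR_linear) = log2(1 + 39.8107) = 5.3509

5.3509 bits/channel use


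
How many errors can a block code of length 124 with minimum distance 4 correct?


Correction capability = floor((d-1)/2) = floor((4-1)/2) = 1

1 errors


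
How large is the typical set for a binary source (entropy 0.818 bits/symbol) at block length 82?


log2|A_typical| = nH = 82 * 0.818 = 67.076, so |A_typical| ~ 2^67.076 = 1.556e+20

1.556e+20


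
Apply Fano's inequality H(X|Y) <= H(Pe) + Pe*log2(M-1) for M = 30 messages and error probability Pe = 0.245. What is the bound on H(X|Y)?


H(Pe) = -Pe*log2(Pe) - (1-Pe)*log2(1-Pe) = -0.245*log2(0.245) - 0.755*log2(0.755) = 0.497141 + 0.306116 = 0.8033. Pe*log2(M-1) = 0.245*log2(29) = 1.190205. Bound = H(Pe) + Pe*log2(M-1) = 0.497141 + 0.306116 + 1.190205 = 1.9935

1.9935 bits


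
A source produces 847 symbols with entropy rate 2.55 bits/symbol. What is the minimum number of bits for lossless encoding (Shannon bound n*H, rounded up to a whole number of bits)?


Minimum bits >= n * H = 847 * 2.55 = 2159.85, rounded up to a whole number of bits = 2160

2160 bits


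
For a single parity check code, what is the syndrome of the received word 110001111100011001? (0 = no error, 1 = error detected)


Syndrome = XOR of all bits = 1 XOR 1 XOR 0 XOR 0 XOR 0 XOR 1 XOR 1 XOR 1 XOR 1 XOR 1 XOR 0 XOR 0 XOR 0 XOR 1 XOR 1 XOR 0 XOR 0 XOR 1 = 0

0


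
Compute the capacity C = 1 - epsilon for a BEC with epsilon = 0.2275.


C = 1 - epsilon = 1 - 0.2275 = 0.7725

0.7725 bits


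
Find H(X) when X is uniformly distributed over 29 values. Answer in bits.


H = log2(n) = log2(29) = 4.858

4.858 bits


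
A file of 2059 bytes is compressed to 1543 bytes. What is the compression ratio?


Ratio = original / compressed = 2059 / 1543 = 1.3344

1.3344


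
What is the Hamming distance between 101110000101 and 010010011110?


Count differing positions: ^ ^ ^ ^ . . . ^ ^ . ^ ^ = 8 differences

8


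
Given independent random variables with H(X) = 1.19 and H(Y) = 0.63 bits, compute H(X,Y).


For independent variables, H(X,Y) = H(X) + H(Y) = 1.19 + 0.63 = 1.82

1.82 bits


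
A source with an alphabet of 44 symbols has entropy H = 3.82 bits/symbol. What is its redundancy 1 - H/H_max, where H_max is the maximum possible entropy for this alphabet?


H_max = log2(K) = log2(44) = 5.4594 bits/symbol. Redundancy = 1 - H/H_max = 1 - 3.82/5.4594 = 1 - 0.6997 = 0.3003

0.3003


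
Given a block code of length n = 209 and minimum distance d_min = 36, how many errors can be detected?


Detection capability = d_min - 1 = 36 - 1 = 35

35 errors


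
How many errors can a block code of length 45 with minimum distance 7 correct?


Correction capability = floor((d-1)/2) = floor((7-1)/2) = 3

3 errors


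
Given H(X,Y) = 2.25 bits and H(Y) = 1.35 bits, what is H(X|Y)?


H(X|Y) = H(X,Y) - H(Y) = 2.25 - 1.35 = 0.9

0.9 bits


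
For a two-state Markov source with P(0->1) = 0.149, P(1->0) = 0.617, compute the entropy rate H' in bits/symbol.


Stationary distribution: pi_0 = p10/(p01+p10) = 0.8055, pi_1 = 0.1945. Entropy rate H' = pi_0*H(p01) + pi_1*H(p10) = 0.8055*0.6073 + 0.1945*0.9601 = 0.676

0.676 bits/symbol


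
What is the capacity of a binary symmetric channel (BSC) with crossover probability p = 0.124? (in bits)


H(p) = -p*log2(p) - (1-p)*log2(1-p) = -0.124*log2(0.124) - 0.876*log2(0.876) = 0.373437 + 0.167314 = 0.5408. C = 1 - H(p) = 1 - 0.5408 = 0.4592

0.4592 bits


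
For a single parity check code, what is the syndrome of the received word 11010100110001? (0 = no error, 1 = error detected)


Syndrome = XOR of all bits = 1 XOR 1 XOR 0 XOR 1 XOR 0 XOR 1 XOR 0 XOR 0 XOR 1 XOR 1 XOR 0 XOR 0 XOR 0 XOR 1 = 1

1


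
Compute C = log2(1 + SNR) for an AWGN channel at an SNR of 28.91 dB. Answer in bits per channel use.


SNR_linear = 10^(28.91/10) = 778.0366; C = log2(1 + SNR_linear) = log2(1 + 778.0366) = 9.6055

9.6055 bits/channel use


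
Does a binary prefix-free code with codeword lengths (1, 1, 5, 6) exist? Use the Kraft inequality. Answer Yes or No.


Kraft sum = sum(2^(-l_i)) = 1.0469, need <= 1. Result: violated (a binary prefix-free code with these lengths cannot exist)

No


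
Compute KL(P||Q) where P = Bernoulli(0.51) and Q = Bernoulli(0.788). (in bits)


KL = p*log2(p/q) + (1-p)*log2((1-p)/(1-q)) = 0.51*log2(0.51/0.788) + 0.49*log2(0.49/0.212) = 0.2721

0.2721 bits


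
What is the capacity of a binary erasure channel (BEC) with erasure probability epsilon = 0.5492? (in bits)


C = 1 - epsilon = 1 - 0.5492 = 0.4508

0.4508 bits


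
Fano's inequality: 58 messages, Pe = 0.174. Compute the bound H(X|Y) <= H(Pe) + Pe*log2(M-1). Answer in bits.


H(Pe) = -Pe*log2(Pe) - (1-Pe)*log2(1-Pe) = -0.174*log2(0.174) - 0.826*log2(0.826) = 0.438974 + 0.227799 = 0.6668. Pe*log2(M-1) = 0.174*log2(57) = 1.014923. Bound = H(Pe) + Pe*log2(M-1) = 0.438974 + 0.227799 + 1.014923 = 1.6817

1.6817 bits


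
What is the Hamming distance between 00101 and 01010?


Count differing positions: . ^ ^ ^ ^ = 4 differences

4


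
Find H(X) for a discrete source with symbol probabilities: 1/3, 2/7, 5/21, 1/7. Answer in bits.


H = -sum(p_i * log2(p_i)). Terms: -(1/3)*log2(1/3) = 0.528321; -(2/7)*log2(2/7) = 0.516387; -(5/21)*log2(5/21) = 0.492950; -(1/7)*log2(1/7) = 0.401051. H = 0.528321 + 0.516387 + 0.492950 + 0.401051 = 1.9387

1.9387 bits


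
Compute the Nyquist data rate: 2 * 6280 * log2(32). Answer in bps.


Rate = 2 * B * log2(M) = 2 * 6280 * 5.0 = 62800.0

62800.0 bps


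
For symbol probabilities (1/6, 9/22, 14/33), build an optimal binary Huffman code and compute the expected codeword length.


Huffman construction (repeatedly merge the two least-probable nodes; each merge adds 1 bit to every symbol beneath it): 1/6 + 9/22 = 19/33; 14/33 + 19/33 = 1. Resulting codeword lengths (in the order the probabilities were given): (2, 2, 1). L_avg = sum(p_i * l_i) = 1/6*2 + 9/22*2 + 14/33*1 = 52/33 = 1.5758

1.5758 bits


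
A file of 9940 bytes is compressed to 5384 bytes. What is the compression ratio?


Ratio = original / compressed = 9940 / 5384 = 1.8462

1.8462


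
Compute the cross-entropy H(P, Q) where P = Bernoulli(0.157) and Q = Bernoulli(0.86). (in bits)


H(P,Q) = -p*log2(q) - (1-p)*log2(1-q). -0.157*log2(0.86) = 0.034162; -0.843*log2(0.14) = 2.391171. H(P,Q) = 0.034162 + 2.391171 = 2.4253

2.4253 bits


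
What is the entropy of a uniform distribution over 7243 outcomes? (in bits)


H = log2(n) = log2(7243) = 12.8224

12.8224 bits


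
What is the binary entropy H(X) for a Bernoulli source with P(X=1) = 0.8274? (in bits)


H = -p*log2(p) - (1-p)*log2(1-p). -0.8274*log2(0.8274) = 0.226164; -0.1726*log2(0.1726) = 0.437454. H = 0.226164 + 0.437454 = 0.6636

0.6636 bits


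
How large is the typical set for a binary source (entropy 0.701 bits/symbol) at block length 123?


log2|A_typical| = nH = 123 * 0.701 = 86.223, so |A_typical| ~ 2^86.223 = 9.030e+25

9.030e+25


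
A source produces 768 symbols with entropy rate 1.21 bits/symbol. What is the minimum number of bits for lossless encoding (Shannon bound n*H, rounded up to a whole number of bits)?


Minimum bits >= n * H = 768 * 1.21 = 929.28, rounded up to a whole number of bits = 930

930 bits


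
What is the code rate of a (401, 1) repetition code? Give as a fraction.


Rate = k/n = 1/401

1/401


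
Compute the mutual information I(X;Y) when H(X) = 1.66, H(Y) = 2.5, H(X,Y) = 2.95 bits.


I(X;Y) = H(X) + H(Y) - H(X,Y) = 1.66 + 2.5 - 2.95 = 1.21

1.21 bits


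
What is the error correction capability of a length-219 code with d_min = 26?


Correction capability = floor((d-1)/2) = floor((26-1)/2) = 12

12 errors


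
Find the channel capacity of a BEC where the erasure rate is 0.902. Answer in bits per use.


C = 1 - epsilon = 1 - 0.902 = 0.098

0.098 bits


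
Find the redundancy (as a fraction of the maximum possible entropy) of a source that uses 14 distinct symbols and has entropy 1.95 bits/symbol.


H_max = log2(K) = log2(14) = 3.8074 bits/symbol. Redundancy = 1 - H/H_max = 1 - 1.95/3.8074 = 1 - 0.5122 = 0.4878

0.4878


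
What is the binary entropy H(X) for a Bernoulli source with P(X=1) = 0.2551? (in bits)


H = -p*log2(p) - (1-p)*log2(1-p). -0.2551*log2(0.2551) = 0.502768; -0.7449*log2(0.7449) = 0.316494. H = 0.502768 + 0.316494 = 0.8193

0.8193 bits


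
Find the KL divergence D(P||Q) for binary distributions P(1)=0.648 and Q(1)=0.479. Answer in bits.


KL = p*log2(p/q) + (1-p)*log2((1-p)/(1-q)) = 0.648*log2(0.648/0.479) + 0.352*log2(0.352/0.521) = 0.0834

0.0834 bits


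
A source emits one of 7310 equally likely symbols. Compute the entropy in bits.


H = log2(n) = log2(7310) = 12.8357

12.8357 bits


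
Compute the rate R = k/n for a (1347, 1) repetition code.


Rate = k/n = 1/1347

1/1347


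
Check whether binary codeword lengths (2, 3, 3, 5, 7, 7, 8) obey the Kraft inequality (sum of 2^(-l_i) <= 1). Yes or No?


Kraft sum = sum(2^(-l_i)) = 0.5508, need <= 1. Result: satisfied (a binary prefix-free code with these lengths exists)

Yes


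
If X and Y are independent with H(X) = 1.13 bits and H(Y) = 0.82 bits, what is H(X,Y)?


For independent variables, H(X,Y) = H(X) + H(Y) = 1.13 + 0.82 = 1.95

1.95 bits


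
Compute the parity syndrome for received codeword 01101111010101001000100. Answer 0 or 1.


Syndrome = XOR of all bits = 0 XOR 1 XOR 1 XOR 0 XOR 1 XOR 1 XOR 1 XOR 1 XOR 0 XOR 1 XOR 0 XOR 1 XOR 0 XOR 1 XOR 0 XOR 0 XOR 1 XOR 0 XOR 0 XOR 0 XOR 1 XOR 0 XOR 0 = 1

1


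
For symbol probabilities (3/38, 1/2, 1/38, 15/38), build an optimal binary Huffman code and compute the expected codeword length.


Huffman construction (repeatedly merge the two least-probable nodes; each merge adds 1 bit to every symbol beneath it): 1/38 + 3/38 = 2/19; 2/19 + 15/38 = 1/2; 1/2 + 1/2 = 1. Resulting codeword lengths (in the order the probabilities were given): (3, 1, 3, 2). L_avg = sum(p_i * l_i) = 3/38*3 + 1/2*1 + 1/38*3 + 15/38*2 = 61/38 = 1.6053

1.6053 bits


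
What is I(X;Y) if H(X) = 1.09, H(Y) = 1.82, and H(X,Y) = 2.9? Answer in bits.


I(X;Y) = H(X) + H(Y) - H(X,Y) = 1.09 + 1.82 - 2.9 = 0.01

0.01 bits


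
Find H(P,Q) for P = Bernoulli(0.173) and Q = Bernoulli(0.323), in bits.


H(P,Q) = -p*log2(q) - (1-p)*log2(1-q). -0.173*log2(0.323) = 0.282058; -0.827*log2(0.677) = 0.465413. H(P,Q) = 0.282058 + 0.465413 = 0.7475

0.7475 bits


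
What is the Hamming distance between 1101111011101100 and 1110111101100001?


Count differing positions: . . ^ ^ . . . ^ ^ . . . ^ ^ . ^ = 7 differences

7


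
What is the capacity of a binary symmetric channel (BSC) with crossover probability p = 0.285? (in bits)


H(p) = -p*log2(p) - (1-p)*log2(1-p) = -0.285*log2(0.285) - 0.715*log2(0.715) = 0.516125 + 0.346049 = 0.8622. C = 1 - H(p) = 1 - 0.8622 = 0.1378

0.1378 bits


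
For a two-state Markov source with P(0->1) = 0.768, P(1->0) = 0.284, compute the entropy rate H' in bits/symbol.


Stationary distribution: pi_0 = p10/(p01+p10) = 0.27, pi_1 = 0.73. Entropy rate H' = pi_0*H(p01) + pi_1*H(p10) = 0.27*0.7815 + 0.73*0.8608 = 0.8394

0.8394 bits/symbol


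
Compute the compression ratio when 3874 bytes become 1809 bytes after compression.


Ratio = original / compressed = 3874 / 1809 = 2.1415

2.1415


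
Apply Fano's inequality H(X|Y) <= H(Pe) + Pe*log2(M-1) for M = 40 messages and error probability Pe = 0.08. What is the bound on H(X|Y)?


H(Pe) = -Pe*log2(Pe) - (1-Pe)*log2(1-Pe) = -0.08*log2(0.08) - 0.92*log2(0.92) = 0.291508 + 0.110671 = 0.4022. Pe*log2(M-1) = 0.08*log2(39) = 0.422832. Bound = H(Pe) + Pe*log2(M-1) = 0.291508 + 0.110671 + 0.422832 = 0.825

0.825 bits


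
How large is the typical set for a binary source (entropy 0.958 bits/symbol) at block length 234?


log2|A_typical| = nH = 234 * 0.958 = 224.172, so |A_typical| ~ 2^224.172 = 3.037e+67

3.037e+67


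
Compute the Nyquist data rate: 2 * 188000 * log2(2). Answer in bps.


Rate = 2 * B * log2(M) = 2 * 188000 * 1.0 = 376000.0

376000.0 bps


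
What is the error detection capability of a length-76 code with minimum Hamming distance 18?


Detection capability = d_min - 1 = 18 - 1 = 17

17 errors


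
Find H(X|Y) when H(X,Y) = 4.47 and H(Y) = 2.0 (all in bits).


H(X|Y) = H(X,Y) - H(Y) = 4.47 - 2.0 = 2.47

2.47 bits


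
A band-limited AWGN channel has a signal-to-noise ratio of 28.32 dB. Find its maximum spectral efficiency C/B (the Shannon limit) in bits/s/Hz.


SNR_linear = 10^(28.32/10) = 679.2036; C/B = log2(1 + SNR_linear) = log2(1 + 679.2036) = 9.4098

9.4098 bits/s/Hz


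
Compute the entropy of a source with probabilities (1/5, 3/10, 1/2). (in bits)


H = -sum(p_i * log2(p_i)). Terms: -(1/5)*log2(1/5) = 0.464386; -(3/10)*log2(3/10) = 0.521090; -(1/2)*log2(1/2) = 0.500000. H = 0.464386 + 0.521090 + 0.500000 = 1.4855

1.4855 bits


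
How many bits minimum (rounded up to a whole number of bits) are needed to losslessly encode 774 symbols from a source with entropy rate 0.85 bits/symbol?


Minimum bits >= n * H = 774 * 0.85 = 657.9, rounded up to a whole number of bits = 658

658 bits


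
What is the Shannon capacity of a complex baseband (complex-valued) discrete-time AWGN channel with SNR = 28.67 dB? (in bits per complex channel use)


SNR_linear = 10^(28.67/10) = 736.2071; C = log2(1 + SNR_linear) = log2(1 + 736.2071) = 9.5259

9.5259 bits/channel use


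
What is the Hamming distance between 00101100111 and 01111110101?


Count differing positions: . ^ . ^ . . ^ . . ^ . = 4 differences

4


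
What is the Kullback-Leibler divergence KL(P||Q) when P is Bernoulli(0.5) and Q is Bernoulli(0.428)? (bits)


KL = p*log2(p/q) + (1-p)*log2((1-p)/(1-q)) = 0.5*log2(0.5/0.428) + 0.5*log2(0.5/0.572) = 0.0151

0.0151 bits


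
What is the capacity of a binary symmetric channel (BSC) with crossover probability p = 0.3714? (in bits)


H(p) = -p*log2(p) - (1-p)*log2(1-p) = -0.3714*log2(0.3714) - 0.6286*log2(0.6286) = 0.530714 + 0.421027 = 0.9517. C = 1 - H(p) = 1 - 0.9517 = 0.0483

0.0483 bits


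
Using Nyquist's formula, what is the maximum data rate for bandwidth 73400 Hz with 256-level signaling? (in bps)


Rate = 2 * B * log2(M) = 2 * 73400 * 8.0 = 1174400.0

1174400.0 bps


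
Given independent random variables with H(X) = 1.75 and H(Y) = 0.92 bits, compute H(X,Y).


For independent variables, H(X,Y) = H(X) + H(Y) = 1.75 + 0.92 = 2.67

2.67 bits


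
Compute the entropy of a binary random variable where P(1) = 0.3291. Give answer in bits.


H = -p*log2(p) - (1-p)*log2(1-p). -0.3291*log2(0.3291) = 0.527680; -0.6709*log2(0.6709) = 0.386325. H = 0.527680 + 0.386325 = 0.914

0.914 bits


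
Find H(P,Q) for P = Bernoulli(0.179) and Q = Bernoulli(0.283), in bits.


H(P,Q) = -p*log2(q) - (1-p)*log2(1-q). -0.179*log2(0.283) = 0.325982; -0.821*log2(0.717) = 0.394043. H(P,Q) = 0.325982 + 0.394043 = 0.72

0.72 bits


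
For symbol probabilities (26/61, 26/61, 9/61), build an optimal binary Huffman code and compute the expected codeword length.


Huffman construction (repeatedly merge the two least-probable nodes; each merge adds 1 bit to every symbol beneath it): 9/61 + 26/61 = 35/61; 26/61 + 35/61 = 1. Resulting codeword lengths (in the order the probabilities were given): (2, 1, 2). L_avg = sum(p_i * l_i) = 26/61*2 + 26/61*1 + 9/61*2 = 96/61 = 1.5738

1.5738 bits


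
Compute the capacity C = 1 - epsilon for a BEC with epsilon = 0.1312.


C = 1 - epsilon = 1 - 0.1312 = 0.8688

0.8688 bits


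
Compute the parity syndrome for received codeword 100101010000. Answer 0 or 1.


Syndrome = XOR of all bits = 1 XOR 0 XOR 0 XOR 1 XOR 0 XOR 1 XOR 0 XOR 1 XOR 0 XOR 0 XOR 0 XOR 0 = 0

0


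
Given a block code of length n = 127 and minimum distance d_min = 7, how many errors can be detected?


Detection capability = d_min - 1 = 7 - 1 = 6

6 errors


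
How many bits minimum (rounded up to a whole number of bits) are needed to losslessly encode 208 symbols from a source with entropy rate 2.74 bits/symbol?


Minimum bits >= n * H = 208 * 2.74 = 569.92, rounded up to a whole number of bits = 570

570 bits


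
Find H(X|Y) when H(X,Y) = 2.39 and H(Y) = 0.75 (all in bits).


H(X|Y) = H(X,Y) - H(Y) = 2.39 - 0.75 = 1.64

1.64 bits


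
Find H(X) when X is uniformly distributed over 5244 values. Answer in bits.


H = log2(n) = log2(5244) = 12.3565

12.3565 bits


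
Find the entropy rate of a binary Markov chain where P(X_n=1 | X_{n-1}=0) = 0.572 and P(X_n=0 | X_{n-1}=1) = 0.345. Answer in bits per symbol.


Stationary distribution: pi_0 = p10/(p01+p10) = 0.3762, pi_1 = 0.6238. Entropy rate H' = pi_0*H(p01) + pi_1*H(p10) = 0.3762*0.985 + 0.6238*0.9295 = 0.9504

0.9504 bits/symbol


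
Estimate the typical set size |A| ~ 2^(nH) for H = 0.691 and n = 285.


log2|A_typical| = nH = 285 * 0.691 = 196.935, so |A_typical| ~ 2^196.935 = 1.920e+59

1.920e+59


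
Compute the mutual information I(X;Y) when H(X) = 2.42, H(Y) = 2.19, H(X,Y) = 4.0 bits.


I(X;Y) = H(X) + H(Y) - H(X,Y) = 2.42 + 2.19 - 4.0 = 0.61

0.61 bits


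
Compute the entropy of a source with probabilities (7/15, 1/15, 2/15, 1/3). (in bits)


H = -sum(p_i * log2(p_i)). Terms: -(7/15)*log2(7/15) = 0.513117; -(1/15)*log2(1/15) = 0.260459; -(2/15)*log2(2/15) = 0.387585; -(1/3)*log2(1/3) = 0.528321. H = 0.513117 + 0.260459 + 0.387585 + 0.528321 = 1.6895

1.6895 bits


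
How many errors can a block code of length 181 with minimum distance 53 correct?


Correction capability = floor((d-1)/2) = floor((53-1)/2) = 26

26 errors


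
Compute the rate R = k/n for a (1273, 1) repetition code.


Rate = k/n = 1/1273

1/1273


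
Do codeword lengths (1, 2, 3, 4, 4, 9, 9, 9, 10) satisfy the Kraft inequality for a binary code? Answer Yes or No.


Kraft sum = sum(2^(-l_i)) = 1.0068, need <= 1. Result: violated (a binary prefix-free code with these lengths cannot exist)

No


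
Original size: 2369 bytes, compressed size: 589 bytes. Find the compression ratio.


Ratio = original / compressed = 2369 / 589 = 4.0221

4.0221


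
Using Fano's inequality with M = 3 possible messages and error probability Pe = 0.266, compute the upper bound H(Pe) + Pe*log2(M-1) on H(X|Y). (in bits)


H(Pe) = -Pe*log2(Pe) - (1-Pe)*log2(1-Pe) = -0.266*log2(0.266) - 0.734*log2(0.734) = 0.508193 + 0.327473 = 0.8357. Pe*log2(M-1) = 0.266*log2(2) = 0.266000. Bound = H(Pe) + Pe*log2(M-1) = 0.508193 + 0.327473 + 0.266000 = 1.1017

1.1017 bits


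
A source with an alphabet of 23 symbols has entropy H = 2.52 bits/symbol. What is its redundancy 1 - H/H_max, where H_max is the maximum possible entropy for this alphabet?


H_max = log2(K) = log2(23) = 4.5236 bits/symbol. Redundancy = 1 - H/H_max = 1 - 2.52/4.5236 = 1 - 0.5571 = 0.4429

0.4429


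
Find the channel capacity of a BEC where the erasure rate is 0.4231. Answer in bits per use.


C = 1 - epsilon = 1 - 0.4231 = 0.5769

0.5769 bits


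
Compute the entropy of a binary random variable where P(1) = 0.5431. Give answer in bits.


H = -p*log2(p) - (1-p)*log2(1-p). -0.5431*log2(0.5431) = 0.478314; -0.4569*log2(0.4569) = 0.516320. H = 0.478314 + 0.516320 = 0.9946

0.9946 bits


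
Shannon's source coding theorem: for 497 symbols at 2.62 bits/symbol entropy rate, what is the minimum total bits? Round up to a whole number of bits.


Minimum bits >= n * H = 497 * 2.62 = 1302.14, rounded up to a whole number of bits = 1303

1303 bits


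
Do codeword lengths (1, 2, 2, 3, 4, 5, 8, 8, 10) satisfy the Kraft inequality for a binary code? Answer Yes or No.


Kraft sum = sum(2^(-l_i)) = 1.2275, need <= 1. Result: violated (a binary prefix-free code with these lengths cannot exist)

No


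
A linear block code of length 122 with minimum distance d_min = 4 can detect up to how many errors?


Detection capability = d_min - 1 = 4 - 1 = 3

3 errors


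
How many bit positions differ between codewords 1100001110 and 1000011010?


Count differing positions: . ^ . . . ^ . ^ . . = 3 differences

3


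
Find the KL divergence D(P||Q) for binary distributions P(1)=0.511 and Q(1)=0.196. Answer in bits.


KL = p*log2(p/q) + (1-p)*log2((1-p)/(1-q)) = 0.511*log2(0.511/0.196) + 0.489*log2(0.489/0.804) = 0.3557

0.3557 bits


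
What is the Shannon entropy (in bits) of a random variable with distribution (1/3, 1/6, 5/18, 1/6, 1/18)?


H = -sum(p_i * log2(p_i)). Terms: -(1/3)*log2(1/3) = 0.528321; -(1/6)*log2(1/6) = 0.430827; -(5/18)*log2(5/18) = 0.513332; -(1/6)*log2(1/6) = 0.430827; -(1/18)*log2(1/18) = 0.231663. H = 0.528321 + 0.430827 + 0.513332 + 0.430827 + 0.231663 = 2.135

2.135 bits


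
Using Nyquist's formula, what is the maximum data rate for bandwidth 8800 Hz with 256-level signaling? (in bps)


Rate = 2 * B * log2(M) = 2 * 8800 * 8.0 = 140800.0

140800.0 bps


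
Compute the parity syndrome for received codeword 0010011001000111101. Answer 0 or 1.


Syndrome = XOR of all bits = 0 XOR 0 XOR 1 XOR 0 XOR 0 XOR 1 XOR 1 XOR 0 XOR 0 XOR 1 XOR 0 XOR 0 XOR 0 XOR 1 XOR 1 XOR 1 XOR 1 XOR 0 XOR 1 = 1

1


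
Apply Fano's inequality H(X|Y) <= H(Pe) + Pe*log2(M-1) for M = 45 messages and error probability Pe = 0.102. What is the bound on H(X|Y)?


H(Pe) = -Pe*log2(Pe) - (1-Pe)*log2(1-Pe) = -0.102*log2(0.102) - 0.898*log2(0.898) = 0.335923 + 0.139381 = 0.4753. Pe*log2(M-1) = 0.102*log2(44) = 0.556862. Bound = H(Pe) + Pe*log2(M-1) = 0.335923 + 0.139381 + 0.556862 = 1.0322

1.0322 bits


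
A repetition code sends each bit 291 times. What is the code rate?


Rate = k/n = 1/291

1/291


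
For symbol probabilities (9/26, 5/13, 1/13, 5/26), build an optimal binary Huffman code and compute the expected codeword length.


Huffman construction (repeatedly merge the two least-probable nodes; each merge adds 1 bit to every symbol beneath it): 1/13 + 5/26 = 7/26; 7/26 + 9/26 = 8/13; 5/13 + 8/13 = 1. Resulting codeword lengths (in the order the probabilities were given): (2, 1, 3, 3). L_avg = sum(p_i * l_i) = 9/26*2 + 5/13*1 + 1/13*3 + 5/26*3 = 49/26 = 1.8846

1.8846 bits


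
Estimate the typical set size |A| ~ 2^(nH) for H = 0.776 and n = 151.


log2|A_typical| = nH = 151 * 0.776 = 117.176, so |A_typical| ~ 2^117.176 = 1.877e+35

1.877e+35


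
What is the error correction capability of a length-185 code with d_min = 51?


Correction capability = floor((d-1)/2) = floor((51-1)/2) = 25

25 errors


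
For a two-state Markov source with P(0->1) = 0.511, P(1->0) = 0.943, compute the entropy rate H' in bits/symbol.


Stationary distribution: pi_0 = p10/(p01+p10) = 0.6486, pi_1 = 0.3514. Entropy rate H' = pi_0*H(p01) + pi_1*H(p10) = 0.6486*0.9997 + 0.3514*0.3154 = 0.7592

0.7592 bits/symbol


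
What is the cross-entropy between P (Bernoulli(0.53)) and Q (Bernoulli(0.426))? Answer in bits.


H(P,Q) = -p*log2(q) - (1-p)*log2(1-q). -0.53*log2(0.426) = 0.652470; -0.47*log2(0.574) = 0.376412. H(P,Q) = 0.652470 + 0.376412 = 1.0289

1.0289 bits


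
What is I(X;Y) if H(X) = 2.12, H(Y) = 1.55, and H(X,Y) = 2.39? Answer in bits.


I(X;Y) = H(X) + H(Y) - H(X,Y) = 2.12 + 1.55 - 2.39 = 1.28

1.28 bits


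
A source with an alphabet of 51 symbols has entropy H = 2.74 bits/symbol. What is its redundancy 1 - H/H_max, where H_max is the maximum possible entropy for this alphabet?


H_max = log2(K) = log2(51) = 5.6724 bits/symbol. Redundancy = 1 - H/H_max = 1 - 2.74/5.6724 = 1 - 0.483 = 0.517

0.517


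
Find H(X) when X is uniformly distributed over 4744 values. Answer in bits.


H = log2(n) = log2(4744) = 12.2119

12.2119 bits


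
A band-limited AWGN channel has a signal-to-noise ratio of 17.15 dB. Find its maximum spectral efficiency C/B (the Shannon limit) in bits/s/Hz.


SNR_linear = 10^(17.15/10) = 51.88; C/B = log2(1 + SNR_linear) = log2(1 + 51.88) = 5.7247

5.7247 bits/s/Hz


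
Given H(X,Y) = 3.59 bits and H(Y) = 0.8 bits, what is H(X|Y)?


H(X|Y) = H(X,Y) - H(Y) = 3.59 - 0.8 = 2.79

2.79 bits


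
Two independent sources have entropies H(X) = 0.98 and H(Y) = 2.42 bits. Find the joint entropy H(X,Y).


For independent variables, H(X,Y) = H(X) + H(Y) = 0.98 + 2.42 = 3.4

3.4 bits


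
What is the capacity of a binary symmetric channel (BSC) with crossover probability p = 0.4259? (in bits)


H(p) = -p*log2(p) - (1-p)*log2(1-p) = -0.4259*log2(0.4259) - 0.5741*log2(0.5741) = 0.524459 + 0.459639 = 0.9841. C = 1 - H(p) = 1 - 0.9841 = 0.0159

0.0159 bits


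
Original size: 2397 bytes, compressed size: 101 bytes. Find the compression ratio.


Ratio = original / compressed = 2397 / 101 = 23.7327

23.7327


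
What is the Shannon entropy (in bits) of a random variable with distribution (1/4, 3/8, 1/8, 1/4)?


H = -sum(p_i * log2(p_i)). Terms: -(1/4)*log2(1/4) = 0.500000; -(3/8)*log2(3/8) = 0.530639; -(1/8)*log2(1/8) = 0.375000; -(1/4)*log2(1/4) = 0.500000. H = 0.500000 + 0.530639 + 0.375000 + 0.500000 = 1.9056

1.9056 bits


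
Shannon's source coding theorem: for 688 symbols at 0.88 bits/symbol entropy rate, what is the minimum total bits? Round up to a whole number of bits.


Minimum bits >= n * H = 688 * 0.88 = 605.44, rounded up to a whole number of bits = 606

606 bits


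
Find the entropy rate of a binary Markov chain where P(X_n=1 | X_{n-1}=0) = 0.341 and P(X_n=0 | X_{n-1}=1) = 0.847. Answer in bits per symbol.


Stationary distribution: pi_0 = p10/(p01+p10) = 0.713, pi_1 = 0.287. Entropy rate H' = pi_0*H(p01) + pi_1*H(p10) = 0.713*0.9258 + 0.287*0.6173 = 0.8372

0.8372 bits/symbol


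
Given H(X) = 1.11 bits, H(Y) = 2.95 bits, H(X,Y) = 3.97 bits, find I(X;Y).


I(X;Y) = H(X) + H(Y) - H(X,Y) = 1.11 + 2.95 - 3.97 = 0.09

0.09 bits


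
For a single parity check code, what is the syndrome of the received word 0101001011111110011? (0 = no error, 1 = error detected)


Syndrome = XOR of all bits = 0 XOR 1 XOR 0 XOR 1 XOR 0 XOR 0 XOR 1 XOR 0 XOR 1 XOR 1 XOR 1 XOR 1 XOR 1 XOR 1 XOR 1 XOR 0 XOR 0 XOR 1 XOR 1 = 0

0


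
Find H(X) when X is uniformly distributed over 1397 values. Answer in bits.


H = log2(n) = log2(1397) = 10.4481

10.4481 bits


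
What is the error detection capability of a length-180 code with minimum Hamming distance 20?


Detection capability = d_min - 1 = 20 - 1 = 19

19 errors


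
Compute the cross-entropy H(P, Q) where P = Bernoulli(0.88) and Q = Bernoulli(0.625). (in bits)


H(P,Q) = -p*log2(q) - (1-p)*log2(1-q). -0.88*log2(0.625) = 0.596703; -0.12*log2(0.375) = 0.169804. H(P,Q) = 0.596703 + 0.169804 = 0.7665

0.7665 bits


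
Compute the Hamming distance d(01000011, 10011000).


Count differing positions: ^ ^ . ^ ^ . ^ ^ = 6 differences

6


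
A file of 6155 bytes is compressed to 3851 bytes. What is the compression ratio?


Ratio = original / compressed = 6155 / 3851 = 1.5983

1.5983


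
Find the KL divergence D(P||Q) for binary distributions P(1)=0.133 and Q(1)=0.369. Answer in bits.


KL = p*log2(p/q) + (1-p)*log2((1-p)/(1-q)) = 0.133*log2(0.133/0.369) + 0.867*log2(0.867/0.631) = 0.2016

0.2016 bits


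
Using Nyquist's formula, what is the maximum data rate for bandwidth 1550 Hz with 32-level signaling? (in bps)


Rate = 2 * B * log2(M) = 2 * 1550 * 5.0 = 15500.0

15500.0 bps


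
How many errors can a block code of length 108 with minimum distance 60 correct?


Correction capability = floor((d-1)/2) = floor((60-1)/2) = 29

29 errors


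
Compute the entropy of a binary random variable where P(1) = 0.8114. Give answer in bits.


H = -p*log2(p) - (1-p)*log2(1-p). -0.8114*log2(0.8114) = 0.244649; -0.1886*log2(0.1886) = 0.453884. H = 0.244649 + 0.453884 = 0.6985

0.6985 bits


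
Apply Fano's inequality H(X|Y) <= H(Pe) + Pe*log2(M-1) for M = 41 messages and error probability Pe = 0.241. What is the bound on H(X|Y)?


H(Pe) = -Pe*log2(Pe) - (1-Pe)*log2(1-Pe) = -0.241*log2(0.241) - 0.759*log2(0.759) = 0.494748 + 0.301952 = 0.7967. Pe*log2(M-1) = 0.241*log2(40) = 1.282585. Bound = H(Pe) + Pe*log2(M-1) = 0.494748 + 0.301952 + 1.282585 = 2.0793

2.0793 bits


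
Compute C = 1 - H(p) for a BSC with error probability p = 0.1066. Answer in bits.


H(p) = -p*log2(p) - (1-p)*log2(1-p) = -0.1066*log2(0.1066) - 0.8934*log2(0.8934) = 0.344288 + 0.145286 = 0.4896. C = 1 - H(p) = 1 - 0.4896 = 0.5104

0.5104 bits


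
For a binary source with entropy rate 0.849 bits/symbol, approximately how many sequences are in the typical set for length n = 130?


log2|A_typical| = nH = 130 * 0.849 = 110.37, so |A_typical| ~ 2^110.37 = 1.678e+33

1.678e+33


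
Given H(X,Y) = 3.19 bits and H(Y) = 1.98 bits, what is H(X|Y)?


H(X|Y) = H(X,Y) - H(Y) = 3.19 - 1.98 = 1.21

1.21 bits


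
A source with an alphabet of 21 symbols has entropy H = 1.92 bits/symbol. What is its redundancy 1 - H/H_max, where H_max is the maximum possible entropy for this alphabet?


H_max = log2(K) = log2(21) = 4.3923 bits/symbol. Redundancy = 1 - H/H_max = 1 - 1.92/4.3923 = 1 - 0.4371 = 0.5629

0.5629


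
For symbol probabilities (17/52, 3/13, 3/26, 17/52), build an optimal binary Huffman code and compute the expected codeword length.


Huffman construction (repeatedly merge the two least-probable nodes; each merge adds 1 bit to every symbol beneath it): 3/26 + 3/13 = 9/26; 17/52 + 17/52 = 17/26; 9/26 + 17/26 = 1. Resulting codeword lengths (in the order the probabilities were given): (2, 2, 2, 2). L_avg = sum(p_i * l_i) = 17/52*2 + 3/13*2 + 3/26*2 + 17/52*2 = 2

2.0 bits


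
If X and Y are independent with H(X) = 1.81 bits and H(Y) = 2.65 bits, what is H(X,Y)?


For independent variables, H(X,Y) = H(X) + H(Y) = 1.81 + 2.65 = 4.46

4.46 bits


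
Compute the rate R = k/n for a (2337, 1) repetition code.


Rate = k/n = 1/2337

1/2337


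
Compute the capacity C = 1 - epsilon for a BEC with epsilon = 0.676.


C = 1 - epsilon = 1 - 0.676 = 0.324

0.324 bits


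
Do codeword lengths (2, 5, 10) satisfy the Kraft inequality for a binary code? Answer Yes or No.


Kraft sum = sum(2^(-l_i)) = 0.2822, need <= 1. Result: satisfied (a binary prefix-free code with these lengths exists)

Yes


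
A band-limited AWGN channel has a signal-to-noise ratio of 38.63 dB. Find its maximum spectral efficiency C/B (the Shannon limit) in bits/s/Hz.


SNR_linear = 10^(38.63/10) = 7294.5751; C/B = log2(1 + SNR_linear) = log2(1 + 7294.5751) = 12.8328

12.8328 bits/s/Hz


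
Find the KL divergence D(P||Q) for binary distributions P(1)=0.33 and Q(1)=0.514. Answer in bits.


KL = p*log2(p/q) + (1-p)*log2((1-p)/(1-q)) = 0.33*log2(0.33/0.514) + 0.67*log2(0.67/0.486) = 0.0994

0.0994 bits


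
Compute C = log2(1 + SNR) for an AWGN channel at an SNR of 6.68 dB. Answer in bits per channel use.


SNR_linear = 10^(6.68/10) = 4.6559; C = log2(1 + SNR_linear) = log2(1 + 4.6559) = 2.4997

2.4997 bits/channel use


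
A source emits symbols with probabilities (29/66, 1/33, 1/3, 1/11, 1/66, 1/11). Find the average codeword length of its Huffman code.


Huffman construction (repeatedly merge the two least-probable nodes; each merge adds 1 bit to every symbol beneath it): 1/66 + 1/33 = 1/22; 1/22 + 1/11 = 3/22; 1/11 + 3/22 = 5/22; 5/22 + 1/3 = 37/66; 29/66 + 37/66 = 1. Resulting codeword lengths (in the order the probabilities were given): (1, 5, 2, 4, 5, 3). L_avg = sum(p_i * l_i) = 29/66*1 + 1/33*5 + 1/3*2 + 1/11*4 + 1/66*5 + 1/11*3 = 65/33 = 1.9697

1.9697 bits


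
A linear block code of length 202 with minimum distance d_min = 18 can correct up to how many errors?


Correction capability = floor((d-1)/2) = floor((18-1)/2) = 8

8 errors


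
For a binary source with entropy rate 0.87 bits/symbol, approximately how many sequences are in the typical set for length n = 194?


log2|A_typical| = nH = 194 * 0.87 = 168.78, so |A_typical| ~ 2^168.78 = 6.425e+50

6.425e+50


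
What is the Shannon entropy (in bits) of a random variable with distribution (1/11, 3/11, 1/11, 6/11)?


H = -sum(p_i * log2(p_i)). Terms: -(1/11)*log2(1/11) = 0.314494; -(3/11)*log2(3/11) = 0.511219; -(1/11)*log2(1/11) = 0.314494; -(6/11)*log2(6/11) = 0.476983. H = 0.314494 + 0.511219 + 0.314494 + 0.476983 = 1.6172

1.6172 bits


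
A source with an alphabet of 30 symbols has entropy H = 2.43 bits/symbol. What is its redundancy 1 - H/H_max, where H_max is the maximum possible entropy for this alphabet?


H_max = log2(K) = log2(30) = 4.9069 bits/symbol. Redundancy = 1 - H/H_max = 1 - 2.43/4.9069 = 1 - 0.4952 = 0.5048

0.5048


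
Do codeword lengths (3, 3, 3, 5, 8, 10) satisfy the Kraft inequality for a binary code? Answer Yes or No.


Kraft sum = sum(2^(-l_i)) = 0.4111, need <= 1. Result: satisfied (a binary prefix-free code with these lengths exists)

Yes


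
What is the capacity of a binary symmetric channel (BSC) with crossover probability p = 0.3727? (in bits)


H(p) = -p*log2(p) - (1-p)*log2(1-p) = -0.3727*log2(0.3727) - 0.6273*log2(0.6273) = 0.530692 + 0.422030 = 0.9527. C = 1 - H(p) = 1 - 0.9527 = 0.0473

0.0473 bits


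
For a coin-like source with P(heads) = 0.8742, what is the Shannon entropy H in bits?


H = -p*log2(p) - (1-p)*log2(1-p). -0.8742*log2(0.8742) = 0.169564; -0.1258*log2(0.1258) = 0.376242. H = 0.169564 + 0.376242 = 0.5458

0.5458 bits


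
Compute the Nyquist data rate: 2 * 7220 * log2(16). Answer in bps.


Rate = 2 * B * log2(M) = 2 * 7220 * 4.0 = 57760.0

57760.0 bps


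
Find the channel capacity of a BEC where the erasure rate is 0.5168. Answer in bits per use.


C = 1 - epsilon = 1 - 0.5168 = 0.4832

0.4832 bits


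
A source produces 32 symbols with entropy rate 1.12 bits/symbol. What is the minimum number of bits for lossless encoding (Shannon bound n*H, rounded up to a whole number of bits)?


Minimum bits >= n * H = 32 * 1.12 = 35.84, rounded up to a whole number of bits = 36

36 bits


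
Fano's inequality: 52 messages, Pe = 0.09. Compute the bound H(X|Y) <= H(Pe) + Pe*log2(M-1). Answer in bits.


H(Pe) = -Pe*log2(Pe) - (1-Pe)*log2(1-Pe) = -0.09*log2(0.09) - 0.91*log2(0.91) = 0.312654 + 0.123816 = 0.4365. Pe*log2(M-1) = 0.09*log2(51) = 0.510518. Bound = H(Pe) + Pe*log2(M-1) = 0.312654 + 0.123816 + 0.510518 = 0.947

0.947 bits


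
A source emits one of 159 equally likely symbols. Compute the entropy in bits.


H = log2(n) = log2(159) = 7.3129

7.3129 bits


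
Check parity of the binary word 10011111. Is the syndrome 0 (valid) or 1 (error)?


Syndrome = XOR of all bits = 1 XOR 0 XOR 0 XOR 1 XOR 1 XOR 1 XOR 1 XOR 1 = 0

0


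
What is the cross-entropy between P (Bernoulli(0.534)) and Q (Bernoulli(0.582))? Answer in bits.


H(P,Q) = -p*log2(q) - (1-p)*log2(1-q). -0.534*log2(0.582) = 0.417005; -0.466*log2(0.418) = 0.586426. H(P,Q) = 0.417005 + 0.586426 = 1.0034

1.0034 bits


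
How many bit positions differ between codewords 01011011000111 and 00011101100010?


Count differing positions: . ^ . . . ^ ^ . ^ . . ^ . ^ = 6 differences

6


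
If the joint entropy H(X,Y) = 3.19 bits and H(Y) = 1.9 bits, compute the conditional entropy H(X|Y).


H(X|Y) = H(X,Y) - H(Y) = 3.19 - 1.9 = 1.29

1.29 bits


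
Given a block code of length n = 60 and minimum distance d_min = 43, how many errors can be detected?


Detection capability = d_min - 1 = 43 - 1 = 42

42 errors
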